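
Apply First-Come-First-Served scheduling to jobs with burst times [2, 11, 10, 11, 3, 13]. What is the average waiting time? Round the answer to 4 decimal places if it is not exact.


FCFS order (as given): [2, 11, 10, 11, 3, 13]
Waiting times:
  Job 1: wait = 0
  Job 2: wait = 2
  Job 3: wait = 13
  Job 4: wait = 23
  Job 5: wait = 34
  Job 6: wait = 37
Sum of waiting times = 109
Average waiting time = 109/6 = 18.1667

18.1667


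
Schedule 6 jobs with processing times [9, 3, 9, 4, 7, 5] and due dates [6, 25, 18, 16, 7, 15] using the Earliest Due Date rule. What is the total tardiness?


Sort by due date (EDD order): [(9, 6), (7, 7), (5, 15), (4, 16), (9, 18), (3, 25)]
Compute completion times and tardiness:
  Job 1: p=9, d=6, C=9, tardiness=max(0,9-6)=3
  Job 2: p=7, d=7, C=16, tardiness=max(0,16-7)=9
  Job 3: p=5, d=15, C=21, tardiness=max(0,21-15)=6
  Job 4: p=4, d=16, C=25, tardiness=max(0,25-16)=9
  Job 5: p=9, d=18, C=34, tardiness=max(0,34-18)=16
  Job 6: p=3, d=25, C=37, tardiness=max(0,37-25)=12
Total tardiness = 55

55


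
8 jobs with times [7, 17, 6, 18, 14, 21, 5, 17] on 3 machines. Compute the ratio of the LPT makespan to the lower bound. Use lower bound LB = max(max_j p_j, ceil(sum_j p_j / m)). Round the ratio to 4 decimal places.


LPT order: [21, 18, 17, 17, 14, 7, 6, 5]
Machine loads after assignment: [34, 37, 34]
LPT makespan = 37
Lower bound = max(max_job, ceil(total/3)) = max(21, 35) = 35
Ratio = 37 / 35 = 1.0571

1.0571


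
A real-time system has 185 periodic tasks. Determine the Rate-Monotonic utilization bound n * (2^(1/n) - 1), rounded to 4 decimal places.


Compute 2^(1/185) = 1.0037537693
Subtract 1: 1.0037537693 - 1 = 0.0037537693
Multiply by n: 185 * 0.0037537693 = 0.6944473205
Round to 4 dp: 0.6944

0.6944


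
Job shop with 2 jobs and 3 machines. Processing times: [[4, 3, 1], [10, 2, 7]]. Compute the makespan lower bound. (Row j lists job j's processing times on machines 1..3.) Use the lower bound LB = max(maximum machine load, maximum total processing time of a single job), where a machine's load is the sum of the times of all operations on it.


Machine loads:
  Machine 1: 4 + 10 = 14
  Machine 2: 3 + 2 = 5
  Machine 3: 1 + 7 = 8
Max machine load = 14
Job totals:
  Job 1: 8
  Job 2: 19
Max job total = 19
Lower bound = max(14, 19) = 19

19


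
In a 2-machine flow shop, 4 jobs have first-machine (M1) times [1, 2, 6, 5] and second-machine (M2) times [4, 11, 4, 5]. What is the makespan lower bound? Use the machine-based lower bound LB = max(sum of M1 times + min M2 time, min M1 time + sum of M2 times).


LB1 = sum(M1 times) + min(M2 times) = 14 + 4 = 18
LB2 = min(M1 times) + sum(M2 times) = 1 + 24 = 25
Lower bound = max(LB1, LB2) = max(18, 25) = 25

25


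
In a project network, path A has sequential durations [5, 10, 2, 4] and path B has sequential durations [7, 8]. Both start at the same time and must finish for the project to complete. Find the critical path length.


Path A total = 5 + 10 + 2 + 4 = 21
Path B total = 7 + 8 = 15
Critical path = longest path = max(21, 15) = 21

21


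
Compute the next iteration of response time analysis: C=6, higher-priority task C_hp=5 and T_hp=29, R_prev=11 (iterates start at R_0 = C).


R_next = C + ceil(R_prev / T_hp) * C_hp
ceil(11 / 29) = ceil(0.3793) = 1
Interference = 1 * 5 = 5
R_next = 6 + 5 = 11
R_next = R_prev, so the iteration has converged (response time = 11).

11


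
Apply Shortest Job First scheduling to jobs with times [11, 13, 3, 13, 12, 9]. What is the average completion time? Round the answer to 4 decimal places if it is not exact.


SJF order (ascending): [3, 9, 11, 12, 13, 13]
Completion times:
  Job 1: burst=3, C=3
  Job 2: burst=9, C=12
  Job 3: burst=11, C=23
  Job 4: burst=12, C=35
  Job 5: burst=13, C=48
  Job 6: burst=13, C=61
Average completion = 182/6 = 30.3333

30.3333


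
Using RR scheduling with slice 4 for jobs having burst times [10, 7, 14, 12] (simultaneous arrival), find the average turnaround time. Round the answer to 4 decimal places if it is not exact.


Time quantum = 4
Execution trace:
  J1 runs 4 units, time = 4
  J2 runs 4 units, time = 8
  J3 runs 4 units, time = 12
  J4 runs 4 units, time = 16
  J1 runs 4 units, time = 20
  J2 runs 3 units, time = 23
  J3 runs 4 units, time = 27
  J4 runs 4 units, time = 31
  J1 runs 2 units, time = 33
  J3 runs 4 units, time = 37
  J4 runs 4 units, time = 41
  J3 runs 2 units, time = 43
Finish times: [33, 23, 43, 41]
Average turnaround = 140/4 = 35.0

35.0


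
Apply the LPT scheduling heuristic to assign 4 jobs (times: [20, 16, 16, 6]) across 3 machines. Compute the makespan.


Sort jobs in decreasing order (LPT): [20, 16, 16, 6]
Assign each job to the least loaded machine:
  Machine 1: jobs [20], load = 20
  Machine 2: jobs [16, 6], load = 22
  Machine 3: jobs [16], load = 16
Makespan = max load = 22

22


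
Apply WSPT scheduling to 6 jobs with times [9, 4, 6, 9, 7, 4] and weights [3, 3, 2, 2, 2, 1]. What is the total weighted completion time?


Compute p/w ratios and sort ascending (WSPT): [(4, 3), (9, 3), (6, 2), (7, 2), (4, 1), (9, 2)]
Compute weighted completion times:
  Job (p=4,w=3): C=4, w*C=3*4=12
  Job (p=9,w=3): C=13, w*C=3*13=39
  Job (p=6,w=2): C=19, w*C=2*19=38
  Job (p=7,w=2): C=26, w*C=2*26=52
  Job (p=4,w=1): C=30, w*C=1*30=30
  Job (p=9,w=2): C=39, w*C=2*39=78
Total weighted completion time = 249

249


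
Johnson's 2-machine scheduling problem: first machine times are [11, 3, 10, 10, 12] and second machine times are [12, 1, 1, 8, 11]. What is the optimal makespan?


Apply Johnson's rule:
  Group 1 (a <= b): [(1, 11, 12)]
  Group 2 (a > b): [(5, 12, 11), (4, 10, 8), (2, 3, 1), (3, 10, 1)]
Optimal job order: [1, 5, 4, 2, 3]
Schedule:
  Job 1: M1 done at 11, M2 done at 23
  Job 5: M1 done at 23, M2 done at 34
  Job 4: M1 done at 33, M2 done at 42
  Job 2: M1 done at 36, M2 done at 43
  Job 3: M1 done at 46, M2 done at 47
Makespan = 47

47


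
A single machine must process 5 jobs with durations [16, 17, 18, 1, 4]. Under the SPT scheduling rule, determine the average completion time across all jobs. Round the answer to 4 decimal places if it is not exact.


Sort jobs by processing time (SPT order): [1, 4, 16, 17, 18]
Compute completion times sequentially:
  Job 1: processing = 1, completes at 1
  Job 2: processing = 4, completes at 5
  Job 3: processing = 16, completes at 21
  Job 4: processing = 17, completes at 38
  Job 5: processing = 18, completes at 56
Sum of completion times = 121
Average completion time = 121/5 = 24.2

24.2


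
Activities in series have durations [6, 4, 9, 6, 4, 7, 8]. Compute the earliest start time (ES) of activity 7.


Activity 7 starts after activities 1 through 6 complete.
Predecessor durations: [6, 4, 9, 6, 4, 7]
ES = 6 + 4 + 9 + 6 + 4 + 7 = 36

36


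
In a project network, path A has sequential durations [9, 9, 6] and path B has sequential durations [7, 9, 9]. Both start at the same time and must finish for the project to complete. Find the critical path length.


Path A total = 9 + 9 + 6 = 24
Path B total = 7 + 9 + 9 = 25
Critical path = longest path = max(24, 25) = 25

25


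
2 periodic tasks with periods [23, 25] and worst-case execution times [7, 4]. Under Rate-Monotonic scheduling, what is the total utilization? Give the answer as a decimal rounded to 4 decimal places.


Compute individual utilizations (exact fractions):
  Task 1: C/T = 7/23 (approx. 0.3043)
  Task 2: C/T = 4/25 (approx. 0.16)
Total utilization U = 7/23 + 4/25 = 267/575
Rounded to 4 decimal places: U = 0.4643
RM (Liu & Layland) bound for 2 tasks = 0.828427; compare with U = 267/575 (approx. 0.464348)
U <= bound, so schedulable by RM sufficient condition.

0.4643


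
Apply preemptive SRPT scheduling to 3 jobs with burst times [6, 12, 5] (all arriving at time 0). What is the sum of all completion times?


Since all jobs arrive at t=0, SRPT equals SPT ordering.
SPT order: [5, 6, 12]
Completion times:
  Job 1: p=5, C=5
  Job 2: p=6, C=11
  Job 3: p=12, C=23
Total completion time = 5 + 11 + 23 = 39

39


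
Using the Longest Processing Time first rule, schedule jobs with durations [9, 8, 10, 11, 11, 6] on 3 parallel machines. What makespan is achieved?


Sort jobs in decreasing order (LPT): [11, 11, 10, 9, 8, 6]
Assign each job to the least loaded machine:
  Machine 1: jobs [11, 8], load = 19
  Machine 2: jobs [11, 6], load = 17
  Machine 3: jobs [10, 9], load = 19
Makespan = max load = 19

19


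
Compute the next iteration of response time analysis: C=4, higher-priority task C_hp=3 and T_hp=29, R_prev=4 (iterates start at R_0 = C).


R_next = C + ceil(R_prev / T_hp) * C_hp
ceil(4 / 29) = ceil(0.1379) = 1
Interference = 1 * 3 = 3
R_next = 4 + 3 = 7

7


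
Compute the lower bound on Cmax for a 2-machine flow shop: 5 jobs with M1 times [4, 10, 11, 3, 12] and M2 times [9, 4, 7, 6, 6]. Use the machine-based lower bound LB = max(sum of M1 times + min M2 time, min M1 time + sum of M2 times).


LB1 = sum(M1 times) + min(M2 times) = 40 + 4 = 44
LB2 = min(M1 times) + sum(M2 times) = 3 + 32 = 35
Lower bound = max(LB1, LB2) = max(44, 35) = 44

44


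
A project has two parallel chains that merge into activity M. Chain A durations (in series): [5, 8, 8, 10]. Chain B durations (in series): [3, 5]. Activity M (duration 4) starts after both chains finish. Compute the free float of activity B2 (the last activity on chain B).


ES(B2) = sum of predecessors on chain B = 3
EF(B2) = ES + duration = 3 + 5 = 8
Successor of B2 is M. ES(M) = max(sum(A), sum(B)) = max(31, 8) = 31
Free float = ES(successor) - EF(current) = 31 - 8 = 23

23


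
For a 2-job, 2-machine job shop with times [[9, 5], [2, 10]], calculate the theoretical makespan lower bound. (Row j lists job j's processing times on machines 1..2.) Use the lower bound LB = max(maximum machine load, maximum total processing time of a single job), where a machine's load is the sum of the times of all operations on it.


Machine loads:
  Machine 1: 9 + 2 = 11
  Machine 2: 5 + 10 = 15
Max machine load = 15
Job totals:
  Job 1: 14
  Job 2: 12
Max job total = 14
Lower bound = max(15, 14) = 15

15


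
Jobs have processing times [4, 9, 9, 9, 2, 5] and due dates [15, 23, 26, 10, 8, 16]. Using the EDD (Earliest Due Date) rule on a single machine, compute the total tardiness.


Sort by due date (EDD order): [(2, 8), (9, 10), (4, 15), (5, 16), (9, 23), (9, 26)]
Compute completion times and tardiness:
  Job 1: p=2, d=8, C=2, tardiness=max(0,2-8)=0
  Job 2: p=9, d=10, C=11, tardiness=max(0,11-10)=1
  Job 3: p=4, d=15, C=15, tardiness=max(0,15-15)=0
  Job 4: p=5, d=16, C=20, tardiness=max(0,20-16)=4
  Job 5: p=9, d=23, C=29, tardiness=max(0,29-23)=6
  Job 6: p=9, d=26, C=38, tardiness=max(0,38-26)=12
Total tardiness = 23

23


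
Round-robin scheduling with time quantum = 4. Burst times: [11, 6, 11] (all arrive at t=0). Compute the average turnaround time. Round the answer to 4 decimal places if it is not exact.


Time quantum = 4
Execution trace:
  J1 runs 4 units, time = 4
  J2 runs 4 units, time = 8
  J3 runs 4 units, time = 12
  J1 runs 4 units, time = 16
  J2 runs 2 units, time = 18
  J3 runs 4 units, time = 22
  J1 runs 3 units, time = 25
  J3 runs 3 units, time = 28
Finish times: [25, 18, 28]
Average turnaround = 71/3 = 23.6667

23.6667


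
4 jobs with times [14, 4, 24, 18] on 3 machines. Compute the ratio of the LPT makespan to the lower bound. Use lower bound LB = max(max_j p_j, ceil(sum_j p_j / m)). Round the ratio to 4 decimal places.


LPT order: [24, 18, 14, 4]
Machine loads after assignment: [24, 18, 18]
LPT makespan = 24
Lower bound = max(max_job, ceil(total/3)) = max(24, 20) = 24
Ratio = 24 / 24 = 1.0

1.0


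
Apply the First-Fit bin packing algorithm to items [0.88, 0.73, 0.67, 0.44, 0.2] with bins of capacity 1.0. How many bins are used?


Place items sequentially using First-Fit:
  Item 0.88 -> new Bin 1
  Item 0.73 -> new Bin 2
  Item 0.67 -> new Bin 3
  Item 0.44 -> new Bin 4
  Item 0.2 -> Bin 2 (now 0.93)
Total bins used = 4

4


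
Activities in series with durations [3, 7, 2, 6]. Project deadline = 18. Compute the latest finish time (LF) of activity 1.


LF(activity 1) = deadline - sum of successor durations
Successors: activities 2 through 4 with durations [7, 2, 6]
Sum of successor durations = 15
LF = 18 - 15 = 3

3


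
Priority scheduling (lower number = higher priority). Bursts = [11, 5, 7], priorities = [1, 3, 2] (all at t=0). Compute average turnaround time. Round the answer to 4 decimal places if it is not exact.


Sort by priority (ascending = highest first):
Order: [(1, 11), (2, 7), (3, 5)]
Completion times:
  Priority 1, burst=11, C=11
  Priority 2, burst=7, C=18
  Priority 3, burst=5, C=23
Average turnaround = 52/3 = 17.3333

17.3333


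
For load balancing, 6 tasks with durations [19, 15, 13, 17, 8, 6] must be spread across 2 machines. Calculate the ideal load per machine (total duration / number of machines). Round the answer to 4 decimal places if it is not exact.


Total processing time = 19 + 15 + 13 + 17 + 8 + 6 = 78
Number of machines = 2
Ideal balanced load = 78 / 2 = 39.0

39.0


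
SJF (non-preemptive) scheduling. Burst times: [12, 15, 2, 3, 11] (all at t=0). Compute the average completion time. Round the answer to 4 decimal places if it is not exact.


SJF order (ascending): [2, 3, 11, 12, 15]
Completion times:
  Job 1: burst=2, C=2
  Job 2: burst=3, C=5
  Job 3: burst=11, C=16
  Job 4: burst=12, C=28
  Job 5: burst=15, C=43
Average completion = 94/5 = 18.8

18.8


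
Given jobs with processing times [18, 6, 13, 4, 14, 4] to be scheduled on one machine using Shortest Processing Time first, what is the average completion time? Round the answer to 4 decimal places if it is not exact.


Sort jobs by processing time (SPT order): [4, 4, 6, 13, 14, 18]
Compute completion times sequentially:
  Job 1: processing = 4, completes at 4
  Job 2: processing = 4, completes at 8
  Job 3: processing = 6, completes at 14
  Job 4: processing = 13, completes at 27
  Job 5: processing = 14, completes at 41
  Job 6: processing = 18, completes at 59
Sum of completion times = 153
Average completion time = 153/6 = 25.5

25.5


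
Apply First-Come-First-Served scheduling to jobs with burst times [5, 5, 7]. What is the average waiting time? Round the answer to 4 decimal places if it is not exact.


FCFS order (as given): [5, 5, 7]
Waiting times:
  Job 1: wait = 0
  Job 2: wait = 5
  Job 3: wait = 10
Sum of waiting times = 15
Average waiting time = 15/3 = 5.0

5.0


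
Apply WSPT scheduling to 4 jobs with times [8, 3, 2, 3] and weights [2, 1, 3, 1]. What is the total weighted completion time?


Compute p/w ratios and sort ascending (WSPT): [(2, 3), (3, 1), (3, 1), (8, 2)]
Compute weighted completion times:
  Job (p=2,w=3): C=2, w*C=3*2=6
  Job (p=3,w=1): C=5, w*C=1*5=5
  Job (p=3,w=1): C=8, w*C=1*8=8
  Job (p=8,w=2): C=16, w*C=2*16=32
Total weighted completion time = 51

51


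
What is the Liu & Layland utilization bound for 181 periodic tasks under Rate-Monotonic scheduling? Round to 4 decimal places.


Compute 2^(1/181) = 1.0038368845
Subtract 1: 1.0038368845 - 1 = 0.0038368845
Multiply by n: 181 * 0.0038368845 = 0.6944760945
Round to 4 dp: 0.6945

0.6945


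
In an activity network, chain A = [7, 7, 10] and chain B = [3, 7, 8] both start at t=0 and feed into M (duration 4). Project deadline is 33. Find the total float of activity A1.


Forward pass: ES(A1) = sum of predecessors on chain A = 0
EF = ES + duration = 0 + 7 = 7
Backward pass: LF(M) = deadline = 33; LS(M) = 33 - 4 = 29
LF(A1) = LS(M) - sum(successors on chain A) = 29 - 17 = 12
LS = LF - duration = 12 - 7 = 5
Total float = LS - ES = 5 - 0 = 5

5


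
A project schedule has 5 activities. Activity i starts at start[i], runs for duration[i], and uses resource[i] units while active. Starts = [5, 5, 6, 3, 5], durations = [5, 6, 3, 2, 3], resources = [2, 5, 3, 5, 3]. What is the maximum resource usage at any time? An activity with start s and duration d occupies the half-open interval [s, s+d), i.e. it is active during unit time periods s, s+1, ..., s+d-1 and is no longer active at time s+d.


Each activity i is active on [start_i, start_i + duration_i).
Compute total resource usage per time slot:
  t=0: active resources = [], total = 0
  t=1: active resources = [], total = 0
  t=2: active resources = [], total = 0
  t=3: active resources = [5], total = 5
  t=4: active resources = [5], total = 5
  t=5: active resources = [2, 5, 3], total = 10
  t=6: active resources = [2, 5, 3, 3], total = 13
  t=7: active resources = [2, 5, 3, 3], total = 13
  t=8: active resources = [2, 5, 3], total = 10
  t=9: active resources = [2, 5], total = 7
  t=10: active resources = [5], total = 5
Peak resource demand = 13

13


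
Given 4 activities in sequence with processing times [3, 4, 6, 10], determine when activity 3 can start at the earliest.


Activity 3 starts after activities 1 through 2 complete.
Predecessor durations: [3, 4]
ES = 3 + 4 = 7

7


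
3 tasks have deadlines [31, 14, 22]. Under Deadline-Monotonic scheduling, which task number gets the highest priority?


Sort tasks by relative deadline (ascending):
  Task 2: deadline = 14
  Task 3: deadline = 22
  Task 1: deadline = 31
Priority order (highest first): [2, 3, 1]
Highest priority task = 2

2


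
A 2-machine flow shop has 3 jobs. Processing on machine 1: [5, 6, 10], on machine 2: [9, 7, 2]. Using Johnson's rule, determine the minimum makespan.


Apply Johnson's rule:
  Group 1 (a <= b): [(1, 5, 9), (2, 6, 7)]
  Group 2 (a > b): [(3, 10, 2)]
Optimal job order: [1, 2, 3]
Schedule:
  Job 1: M1 done at 5, M2 done at 14
  Job 2: M1 done at 11, M2 done at 21
  Job 3: M1 done at 21, M2 done at 23
Makespan = 23

23


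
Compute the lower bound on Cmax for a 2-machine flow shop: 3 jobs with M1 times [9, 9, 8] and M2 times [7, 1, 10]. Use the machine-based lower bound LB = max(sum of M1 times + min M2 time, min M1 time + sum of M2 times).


LB1 = sum(M1 times) + min(M2 times) = 26 + 1 = 27
LB2 = min(M1 times) + sum(M2 times) = 8 + 18 = 26
Lower bound = max(LB1, LB2) = max(27, 26) = 27

27


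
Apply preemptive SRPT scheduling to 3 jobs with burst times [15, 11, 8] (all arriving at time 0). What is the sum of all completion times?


Since all jobs arrive at t=0, SRPT equals SPT ordering.
SPT order: [8, 11, 15]
Completion times:
  Job 1: p=8, C=8
  Job 2: p=11, C=19
  Job 3: p=15, C=34
Total completion time = 8 + 19 + 34 = 61

61


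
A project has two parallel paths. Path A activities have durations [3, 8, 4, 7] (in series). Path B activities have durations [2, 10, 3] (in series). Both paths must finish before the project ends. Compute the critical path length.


Path A total = 3 + 8 + 4 + 7 = 22
Path B total = 2 + 10 + 3 = 15
Critical path = longest path = max(22, 15) = 22

22


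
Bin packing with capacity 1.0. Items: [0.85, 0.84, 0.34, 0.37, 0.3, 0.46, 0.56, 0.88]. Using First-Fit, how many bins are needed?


Place items sequentially using First-Fit:
  Item 0.85 -> new Bin 1
  Item 0.84 -> new Bin 2
  Item 0.34 -> new Bin 3
  Item 0.37 -> Bin 3 (now 0.71)
  Item 0.3 -> new Bin 4
  Item 0.46 -> Bin 4 (now 0.76)
  Item 0.56 -> new Bin 5
  Item 0.88 -> new Bin 6
Total bins used = 6

6


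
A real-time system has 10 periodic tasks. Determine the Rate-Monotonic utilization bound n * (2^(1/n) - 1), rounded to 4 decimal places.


Compute 2^(1/10) = 1.0717734625
Subtract 1: 1.0717734625 - 1 = 0.0717734625
Multiply by n: 10 * 0.0717734625 = 0.7177346250
Round to 4 dp: 0.7177

0.7177


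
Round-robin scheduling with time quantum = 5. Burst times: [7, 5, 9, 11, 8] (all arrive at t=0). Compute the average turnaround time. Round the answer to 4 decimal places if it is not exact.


Time quantum = 5
Execution trace:
  J1 runs 5 units, time = 5
  J2 runs 5 units, time = 10
  J3 runs 5 units, time = 15
  J4 runs 5 units, time = 20
  J5 runs 5 units, time = 25
  J1 runs 2 units, time = 27
  J3 runs 4 units, time = 31
  J4 runs 5 units, time = 36
  J5 runs 3 units, time = 39
  J4 runs 1 units, time = 40
Finish times: [27, 10, 31, 40, 39]
Average turnaround = 147/5 = 29.4

29.4


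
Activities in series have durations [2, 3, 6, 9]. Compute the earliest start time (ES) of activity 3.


Activity 3 starts after activities 1 through 2 complete.
Predecessor durations: [2, 3]
ES = 2 + 3 = 5

5


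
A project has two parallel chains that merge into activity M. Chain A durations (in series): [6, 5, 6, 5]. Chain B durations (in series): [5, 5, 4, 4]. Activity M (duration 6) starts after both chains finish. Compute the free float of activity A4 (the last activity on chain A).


ES(A4) = sum of predecessors on chain A = 17
EF(A4) = ES + duration = 17 + 5 = 22
Successor of A4 is M. ES(M) = max(sum(A), sum(B)) = max(22, 18) = 22
Free float = ES(successor) - EF(current) = 22 - 22 = 0

0


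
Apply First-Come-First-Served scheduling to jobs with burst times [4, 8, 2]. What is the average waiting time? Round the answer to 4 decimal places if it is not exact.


FCFS order (as given): [4, 8, 2]
Waiting times:
  Job 1: wait = 0
  Job 2: wait = 4
  Job 3: wait = 12
Sum of waiting times = 16
Average waiting time = 16/3 = 5.3333

5.3333


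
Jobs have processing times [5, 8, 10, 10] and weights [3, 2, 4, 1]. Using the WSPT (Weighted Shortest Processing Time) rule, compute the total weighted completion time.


Compute p/w ratios and sort ascending (WSPT): [(5, 3), (10, 4), (8, 2), (10, 1)]
Compute weighted completion times:
  Job (p=5,w=3): C=5, w*C=3*5=15
  Job (p=10,w=4): C=15, w*C=4*15=60
  Job (p=8,w=2): C=23, w*C=2*23=46
  Job (p=10,w=1): C=33, w*C=1*33=33
Total weighted completion time = 154

154


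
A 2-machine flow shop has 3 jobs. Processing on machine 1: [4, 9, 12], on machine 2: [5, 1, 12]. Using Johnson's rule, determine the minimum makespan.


Apply Johnson's rule:
  Group 1 (a <= b): [(1, 4, 5), (3, 12, 12)]
  Group 2 (a > b): [(2, 9, 1)]
Optimal job order: [1, 3, 2]
Schedule:
  Job 1: M1 done at 4, M2 done at 9
  Job 3: M1 done at 16, M2 done at 28
  Job 2: M1 done at 25, M2 done at 29
Makespan = 29

29


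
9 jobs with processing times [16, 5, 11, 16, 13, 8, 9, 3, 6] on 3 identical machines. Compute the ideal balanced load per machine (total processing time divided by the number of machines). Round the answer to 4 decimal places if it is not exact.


Total processing time = 16 + 5 + 11 + 16 + 13 + 8 + 9 + 3 + 6 = 87
Number of machines = 3
Ideal balanced load = 87 / 3 = 29.0

29.0


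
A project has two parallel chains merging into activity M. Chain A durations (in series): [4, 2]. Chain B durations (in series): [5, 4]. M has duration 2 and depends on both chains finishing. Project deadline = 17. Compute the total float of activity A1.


Forward pass: ES(A1) = sum of predecessors on chain A = 0
EF = ES + duration = 0 + 4 = 4
Backward pass: LF(M) = deadline = 17; LS(M) = 17 - 2 = 15
LF(A1) = LS(M) - sum(successors on chain A) = 15 - 2 = 13
LS = LF - duration = 13 - 4 = 9
Total float = LS - ES = 9 - 0 = 9

9


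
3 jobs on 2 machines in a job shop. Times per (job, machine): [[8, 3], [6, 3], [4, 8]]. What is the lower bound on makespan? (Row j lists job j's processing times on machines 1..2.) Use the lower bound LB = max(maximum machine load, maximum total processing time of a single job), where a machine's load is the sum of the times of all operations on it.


Machine loads:
  Machine 1: 8 + 6 + 4 = 18
  Machine 2: 3 + 3 + 8 = 14
Max machine load = 18
Job totals:
  Job 1: 11
  Job 2: 9
  Job 3: 12
Max job total = 12
Lower bound = max(18, 12) = 18

18


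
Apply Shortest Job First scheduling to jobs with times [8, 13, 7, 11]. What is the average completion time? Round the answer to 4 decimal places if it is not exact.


SJF order (ascending): [7, 8, 11, 13]
Completion times:
  Job 1: burst=7, C=7
  Job 2: burst=8, C=15
  Job 3: burst=11, C=26
  Job 4: burst=13, C=39
Average completion = 87/4 = 21.75

21.75


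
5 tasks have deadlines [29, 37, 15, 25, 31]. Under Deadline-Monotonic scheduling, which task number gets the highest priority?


Sort tasks by relative deadline (ascending):
  Task 3: deadline = 15
  Task 4: deadline = 25
  Task 1: deadline = 29
  Task 5: deadline = 31
  Task 2: deadline = 37
Priority order (highest first): [3, 4, 1, 5, 2]
Highest priority task = 3

3


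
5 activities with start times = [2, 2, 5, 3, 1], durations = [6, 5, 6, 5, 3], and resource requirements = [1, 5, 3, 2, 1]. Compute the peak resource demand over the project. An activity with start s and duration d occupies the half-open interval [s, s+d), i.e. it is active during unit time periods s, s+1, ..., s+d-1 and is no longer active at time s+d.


Each activity i is active on [start_i, start_i + duration_i).
Compute total resource usage per time slot:
  t=0: active resources = [], total = 0
  t=1: active resources = [1], total = 1
  t=2: active resources = [1, 5, 1], total = 7
  t=3: active resources = [1, 5, 2, 1], total = 9
  t=4: active resources = [1, 5, 2], total = 8
  t=5: active resources = [1, 5, 3, 2], total = 11
  t=6: active resources = [1, 5, 3, 2], total = 11
  t=7: active resources = [1, 3, 2], total = 6
  t=8: active resources = [3], total = 3
  t=9: active resources = [3], total = 3
  t=10: active resources = [3], total = 3
Peak resource demand = 11

11


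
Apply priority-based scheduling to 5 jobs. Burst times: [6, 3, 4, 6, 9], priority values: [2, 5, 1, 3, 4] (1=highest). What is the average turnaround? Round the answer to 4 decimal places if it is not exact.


Sort by priority (ascending = highest first):
Order: [(1, 4), (2, 6), (3, 6), (4, 9), (5, 3)]
Completion times:
  Priority 1, burst=4, C=4
  Priority 2, burst=6, C=10
  Priority 3, burst=6, C=16
  Priority 4, burst=9, C=25
  Priority 5, burst=3, C=28
Average turnaround = 83/5 = 16.6

16.6


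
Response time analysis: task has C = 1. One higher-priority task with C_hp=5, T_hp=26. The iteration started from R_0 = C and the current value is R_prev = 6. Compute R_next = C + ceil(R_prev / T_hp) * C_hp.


R_next = C + ceil(R_prev / T_hp) * C_hp
ceil(6 / 26) = ceil(0.2308) = 1
Interference = 1 * 5 = 5
R_next = 1 + 5 = 6
R_next = R_prev, so the iteration has converged (response time = 6).

6


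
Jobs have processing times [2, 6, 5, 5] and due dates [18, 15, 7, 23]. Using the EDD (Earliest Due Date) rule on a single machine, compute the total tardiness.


Sort by due date (EDD order): [(5, 7), (6, 15), (2, 18), (5, 23)]
Compute completion times and tardiness:
  Job 1: p=5, d=7, C=5, tardiness=max(0,5-7)=0
  Job 2: p=6, d=15, C=11, tardiness=max(0,11-15)=0
  Job 3: p=2, d=18, C=13, tardiness=max(0,13-18)=0
  Job 4: p=5, d=23, C=18, tardiness=max(0,18-23)=0
Total tardiness = 0

0


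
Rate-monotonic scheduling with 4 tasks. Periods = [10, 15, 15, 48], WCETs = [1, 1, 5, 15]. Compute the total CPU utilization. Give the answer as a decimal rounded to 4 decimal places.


Compute individual utilizations (exact fractions):
  Task 1: C/T = 1/10 (approx. 0.1)
  Task 2: C/T = 1/15 (approx. 0.0667)
  Task 3: C/T = 5/15 = 1/3 (approx. 0.3333)
  Task 4: C/T = 15/48 = 5/16 (approx. 0.3125)
Total utilization U = 1/10 + 1/15 + 1/3 + 5/16 = 13/16
Rounded to 4 decimal places: U = 0.8125
RM (Liu & Layland) bound for 4 tasks = 0.756828; compare with U = 13/16 (approx. 0.812500)
bound < U <= 1, so the RM sufficient condition is not met (inconclusive; an exact test such as response-time analysis is needed).

0.8125


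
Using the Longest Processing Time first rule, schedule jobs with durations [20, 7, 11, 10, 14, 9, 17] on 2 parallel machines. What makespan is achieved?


Sort jobs in decreasing order (LPT): [20, 17, 14, 11, 10, 9, 7]
Assign each job to the least loaded machine:
  Machine 1: jobs [20, 11, 10], load = 41
  Machine 2: jobs [17, 14, 9, 7], load = 47
Makespan = max load = 47

47


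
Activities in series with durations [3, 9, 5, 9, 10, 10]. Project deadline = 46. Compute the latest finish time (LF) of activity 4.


LF(activity 4) = deadline - sum of successor durations
Successors: activities 5 through 6 with durations [10, 10]
Sum of successor durations = 20
LF = 46 - 20 = 26

26


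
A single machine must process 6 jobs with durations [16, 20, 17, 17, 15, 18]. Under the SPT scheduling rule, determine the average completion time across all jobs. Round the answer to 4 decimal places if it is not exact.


Sort jobs by processing time (SPT order): [15, 16, 17, 17, 18, 20]
Compute completion times sequentially:
  Job 1: processing = 15, completes at 15
  Job 2: processing = 16, completes at 31
  Job 3: processing = 17, completes at 48
  Job 4: processing = 17, completes at 65
  Job 5: processing = 18, completes at 83
  Job 6: processing = 20, completes at 103
Sum of completion times = 345
Average completion time = 345/6 = 57.5

57.5


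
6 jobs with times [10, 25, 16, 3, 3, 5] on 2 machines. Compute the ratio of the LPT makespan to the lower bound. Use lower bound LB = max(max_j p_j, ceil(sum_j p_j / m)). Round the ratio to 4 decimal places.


LPT order: [25, 16, 10, 5, 3, 3]
Machine loads after assignment: [30, 32]
LPT makespan = 32
Lower bound = max(max_job, ceil(total/2)) = max(25, 31) = 31
Ratio = 32 / 31 = 1.0323

1.0323


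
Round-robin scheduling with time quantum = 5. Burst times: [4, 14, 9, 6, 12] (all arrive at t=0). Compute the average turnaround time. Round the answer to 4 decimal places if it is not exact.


Time quantum = 5
Execution trace:
  J1 runs 4 units, time = 4
  J2 runs 5 units, time = 9
  J3 runs 5 units, time = 14
  J4 runs 5 units, time = 19
  J5 runs 5 units, time = 24
  J2 runs 5 units, time = 29
  J3 runs 4 units, time = 33
  J4 runs 1 units, time = 34
  J5 runs 5 units, time = 39
  J2 runs 4 units, time = 43
  J5 runs 2 units, time = 45
Finish times: [4, 43, 33, 34, 45]
Average turnaround = 159/5 = 31.8

31.8


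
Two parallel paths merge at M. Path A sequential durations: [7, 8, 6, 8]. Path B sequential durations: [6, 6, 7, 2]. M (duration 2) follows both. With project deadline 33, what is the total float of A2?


Forward pass: ES(A2) = sum of predecessors on chain A = 7
EF = ES + duration = 7 + 8 = 15
Backward pass: LF(M) = deadline = 33; LS(M) = 33 - 2 = 31
LF(A2) = LS(M) - sum(successors on chain A) = 31 - 14 = 17
LS = LF - duration = 17 - 8 = 9
Total float = LS - ES = 9 - 7 = 2

2


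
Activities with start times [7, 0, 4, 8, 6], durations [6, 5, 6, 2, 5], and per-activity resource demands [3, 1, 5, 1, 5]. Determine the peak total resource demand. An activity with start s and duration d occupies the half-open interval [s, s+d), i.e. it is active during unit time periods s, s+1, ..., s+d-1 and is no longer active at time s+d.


Each activity i is active on [start_i, start_i + duration_i).
Compute total resource usage per time slot:
  t=0: active resources = [1], total = 1
  t=1: active resources = [1], total = 1
  t=2: active resources = [1], total = 1
  t=3: active resources = [1], total = 1
  t=4: active resources = [1, 5], total = 6
  t=5: active resources = [5], total = 5
  t=6: active resources = [5, 5], total = 10
  t=7: active resources = [3, 5, 5], total = 13
  t=8: active resources = [3, 5, 1, 5], total = 14
  t=9: active resources = [3, 5, 1, 5], total = 14
  t=10: active resources = [3, 5], total = 8
  t=11: active resources = [3], total = 3
  t=12: active resources = [3], total = 3
Peak resource demand = 14

14


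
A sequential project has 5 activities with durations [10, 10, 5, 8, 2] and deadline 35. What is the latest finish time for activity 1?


LF(activity 1) = deadline - sum of successor durations
Successors: activities 2 through 5 with durations [10, 5, 8, 2]
Sum of successor durations = 25
LF = 35 - 25 = 10

10


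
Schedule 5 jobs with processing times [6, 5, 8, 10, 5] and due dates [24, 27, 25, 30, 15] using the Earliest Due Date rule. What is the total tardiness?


Sort by due date (EDD order): [(5, 15), (6, 24), (8, 25), (5, 27), (10, 30)]
Compute completion times and tardiness:
  Job 1: p=5, d=15, C=5, tardiness=max(0,5-15)=0
  Job 2: p=6, d=24, C=11, tardiness=max(0,11-24)=0
  Job 3: p=8, d=25, C=19, tardiness=max(0,19-25)=0
  Job 4: p=5, d=27, C=24, tardiness=max(0,24-27)=0
  Job 5: p=10, d=30, C=34, tardiness=max(0,34-30)=4
Total tardiness = 4

4


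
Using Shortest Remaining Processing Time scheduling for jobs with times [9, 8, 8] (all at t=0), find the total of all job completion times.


Since all jobs arrive at t=0, SRPT equals SPT ordering.
SPT order: [8, 8, 9]
Completion times:
  Job 1: p=8, C=8
  Job 2: p=8, C=16
  Job 3: p=9, C=25
Total completion time = 8 + 16 + 25 = 49

49


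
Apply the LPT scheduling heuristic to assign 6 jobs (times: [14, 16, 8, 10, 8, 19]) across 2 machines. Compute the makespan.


Sort jobs in decreasing order (LPT): [19, 16, 14, 10, 8, 8]
Assign each job to the least loaded machine:
  Machine 1: jobs [19, 10, 8], load = 37
  Machine 2: jobs [16, 14, 8], load = 38
Makespan = max load = 38

38


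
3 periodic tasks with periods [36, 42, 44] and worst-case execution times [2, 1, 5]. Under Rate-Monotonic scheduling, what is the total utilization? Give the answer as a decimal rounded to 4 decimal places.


Compute individual utilizations (exact fractions):
  Task 1: C/T = 2/36 = 1/18 (approx. 0.0556)
  Task 2: C/T = 1/42 (approx. 0.0238)
  Task 3: C/T = 5/44 (approx. 0.1136)
Total utilization U = 1/18 + 1/42 + 5/44 = 535/2772
Rounded to 4 decimal places: U = 0.1930
RM (Liu & Layland) bound for 3 tasks = 0.779763; compare with U = 535/2772 (approx. 0.193001)
U <= bound, so schedulable by RM sufficient condition.

0.1930


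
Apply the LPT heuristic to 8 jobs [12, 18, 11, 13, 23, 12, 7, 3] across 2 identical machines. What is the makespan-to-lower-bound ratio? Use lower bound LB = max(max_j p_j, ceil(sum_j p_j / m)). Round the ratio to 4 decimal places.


LPT order: [23, 18, 13, 12, 12, 11, 7, 3]
Machine loads after assignment: [49, 50]
LPT makespan = 50
Lower bound = max(max_job, ceil(total/2)) = max(23, 50) = 50
Ratio = 50 / 50 = 1.0

1.0


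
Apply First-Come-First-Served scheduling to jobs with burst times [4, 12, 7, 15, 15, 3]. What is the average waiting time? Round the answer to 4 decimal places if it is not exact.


FCFS order (as given): [4, 12, 7, 15, 15, 3]
Waiting times:
  Job 1: wait = 0
  Job 2: wait = 4
  Job 3: wait = 16
  Job 4: wait = 23
  Job 5: wait = 38
  Job 6: wait = 53
Sum of waiting times = 134
Average waiting time = 134/6 = 22.3333

22.3333


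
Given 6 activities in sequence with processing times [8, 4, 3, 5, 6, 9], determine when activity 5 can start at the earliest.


Activity 5 starts after activities 1 through 4 complete.
Predecessor durations: [8, 4, 3, 5]
ES = 8 + 4 + 3 + 5 = 20

20


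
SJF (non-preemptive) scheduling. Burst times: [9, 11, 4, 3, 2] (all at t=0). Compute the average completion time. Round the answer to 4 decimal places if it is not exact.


SJF order (ascending): [2, 3, 4, 9, 11]
Completion times:
  Job 1: burst=2, C=2
  Job 2: burst=3, C=5
  Job 3: burst=4, C=9
  Job 4: burst=9, C=18
  Job 5: burst=11, C=29
Average completion = 63/5 = 12.6

12.6


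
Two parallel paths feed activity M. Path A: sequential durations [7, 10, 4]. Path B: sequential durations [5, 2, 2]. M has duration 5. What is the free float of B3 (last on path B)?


ES(B3) = sum of predecessors on chain B = 7
EF(B3) = ES + duration = 7 + 2 = 9
Successor of B3 is M. ES(M) = max(sum(A), sum(B)) = max(21, 9) = 21
Free float = ES(successor) - EF(current) = 21 - 9 = 12

12


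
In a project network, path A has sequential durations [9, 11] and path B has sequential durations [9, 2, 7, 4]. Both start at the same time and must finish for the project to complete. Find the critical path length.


Path A total = 9 + 11 = 20
Path B total = 9 + 2 + 7 + 4 = 22
Critical path = longest path = max(20, 22) = 22

22


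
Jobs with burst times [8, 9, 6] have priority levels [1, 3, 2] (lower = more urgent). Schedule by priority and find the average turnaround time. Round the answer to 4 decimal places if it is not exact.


Sort by priority (ascending = highest first):
Order: [(1, 8), (2, 6), (3, 9)]
Completion times:
  Priority 1, burst=8, C=8
  Priority 2, burst=6, C=14
  Priority 3, burst=9, C=23
Average turnaround = 45/3 = 15.0

15.0


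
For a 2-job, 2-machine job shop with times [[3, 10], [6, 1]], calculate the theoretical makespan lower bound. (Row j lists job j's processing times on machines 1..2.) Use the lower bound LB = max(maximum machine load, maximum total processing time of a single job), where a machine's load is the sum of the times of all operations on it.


Machine loads:
  Machine 1: 3 + 6 = 9
  Machine 2: 10 + 1 = 11
Max machine load = 11
Job totals:
  Job 1: 13
  Job 2: 7
Max job total = 13
Lower bound = max(11, 13) = 13

13


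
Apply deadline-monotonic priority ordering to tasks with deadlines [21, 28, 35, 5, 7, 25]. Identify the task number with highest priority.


Sort tasks by relative deadline (ascending):
  Task 4: deadline = 5
  Task 5: deadline = 7
  Task 1: deadline = 21
  Task 6: deadline = 25
  Task 2: deadline = 28
  Task 3: deadline = 35
Priority order (highest first): [4, 5, 1, 6, 2, 3]
Highest priority task = 4

4


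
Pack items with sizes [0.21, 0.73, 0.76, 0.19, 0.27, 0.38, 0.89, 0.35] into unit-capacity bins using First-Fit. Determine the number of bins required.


Place items sequentially using First-Fit:
  Item 0.21 -> new Bin 1
  Item 0.73 -> Bin 1 (now 0.94)
  Item 0.76 -> new Bin 2
  Item 0.19 -> Bin 2 (now 0.95)
  Item 0.27 -> new Bin 3
  Item 0.38 -> Bin 3 (now 0.65)
  Item 0.89 -> new Bin 4
  Item 0.35 -> Bin 3 (now 1.0)
Total bins used = 4

4


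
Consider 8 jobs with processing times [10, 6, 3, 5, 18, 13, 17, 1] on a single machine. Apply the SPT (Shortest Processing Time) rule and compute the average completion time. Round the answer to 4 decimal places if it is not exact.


Sort jobs by processing time (SPT order): [1, 3, 5, 6, 10, 13, 17, 18]
Compute completion times sequentially:
  Job 1: processing = 1, completes at 1
  Job 2: processing = 3, completes at 4
  Job 3: processing = 5, completes at 9
  Job 4: processing = 6, completes at 15
  Job 5: processing = 10, completes at 25
  Job 6: processing = 13, completes at 38
  Job 7: processing = 17, completes at 55
  Job 8: processing = 18, completes at 73
Sum of completion times = 220
Average completion time = 220/8 = 27.5

27.5


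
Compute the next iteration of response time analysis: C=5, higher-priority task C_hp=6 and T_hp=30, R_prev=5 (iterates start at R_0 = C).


R_next = C + ceil(R_prev / T_hp) * C_hp
ceil(5 / 30) = ceil(0.1667) = 1
Interference = 1 * 6 = 6
R_next = 5 + 6 = 11

11


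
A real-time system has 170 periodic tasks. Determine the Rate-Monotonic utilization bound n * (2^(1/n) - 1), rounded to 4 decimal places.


Compute 2^(1/170) = 1.0040856600
Subtract 1: 1.0040856600 - 1 = 0.0040856600
Multiply by n: 170 * 0.0040856600 = 0.6945622000
Round to 4 dp: 0.6946

0.6946


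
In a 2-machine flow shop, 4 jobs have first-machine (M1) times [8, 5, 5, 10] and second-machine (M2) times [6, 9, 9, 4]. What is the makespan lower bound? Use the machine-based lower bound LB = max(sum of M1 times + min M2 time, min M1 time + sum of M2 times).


LB1 = sum(M1 times) + min(M2 times) = 28 + 4 = 32
LB2 = min(M1 times) + sum(M2 times) = 5 + 28 = 33
Lower bound = max(LB1, LB2) = max(32, 33) = 33

33


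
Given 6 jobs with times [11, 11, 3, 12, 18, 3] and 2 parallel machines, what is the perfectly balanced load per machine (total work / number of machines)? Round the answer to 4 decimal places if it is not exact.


Total processing time = 11 + 11 + 3 + 12 + 18 + 3 = 58
Number of machines = 2
Ideal balanced load = 58 / 2 = 29.0

29.0


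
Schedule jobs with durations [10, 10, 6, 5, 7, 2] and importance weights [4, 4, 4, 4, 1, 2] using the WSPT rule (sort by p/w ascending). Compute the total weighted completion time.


Compute p/w ratios and sort ascending (WSPT): [(2, 2), (5, 4), (6, 4), (10, 4), (10, 4), (7, 1)]
Compute weighted completion times:
  Job (p=2,w=2): C=2, w*C=2*2=4
  Job (p=5,w=4): C=7, w*C=4*7=28
  Job (p=6,w=4): C=13, w*C=4*13=52
  Job (p=10,w=4): C=23, w*C=4*23=92
  Job (p=10,w=4): C=33, w*C=4*33=132
  Job (p=7,w=1): C=40, w*C=1*40=40
Total weighted completion time = 348

348
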